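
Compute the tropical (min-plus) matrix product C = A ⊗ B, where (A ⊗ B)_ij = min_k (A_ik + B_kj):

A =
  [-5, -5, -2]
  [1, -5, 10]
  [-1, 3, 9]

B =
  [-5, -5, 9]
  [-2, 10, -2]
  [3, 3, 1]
A ⊗ B =
  [-10, -10, -7]
  [-7, -4, -7]
  [-6, -6, 1]

Apply the min-plus product entry-by-entry:
  C[0][0] = min over k of (A[0][0] + B[0][0] = -5 + -5 = -10, A[0][1] + B[1][0] = -5 + -2 = -7, A[0][2] + B[2][0] = -2 + 3 = 1) = -10 (attained at k = 0)
  C[0][1] = min over k of (A[0][0] + B[0][1] = -5 + -5 = -10, A[0][1] + B[1][1] = -5 + 10 = 5, A[0][2] + B[2][1] = -2 + 3 = 1) = -10 (attained at k = 0)
  C[0][2] = min over k of (A[0][0] + B[0][2] = -5 + 9 = 4, A[0][1] + B[1][2] = -5 + -2 = -7, A[0][2] + B[2][2] = -2 + 1 = -1) = -7 (attained at k = 1)
  C[1][0] = min over k of (A[1][0] + B[0][0] = 1 + -5 = -4, A[1][1] + B[1][0] = -5 + -2 = -7, A[1][2] + B[2][0] = 10 + 3 = 13) = -7 (attained at k = 1)
  C[1][1] = min over k of (A[1][0] + B[0][1] = 1 + -5 = -4, A[1][1] + B[1][1] = -5 + 10 = 5, A[1][2] + B[2][1] = 10 + 3 = 13) = -4 (attained at k = 0)
  C[1][2] = min over k of (A[1][0] + B[0][2] = 1 + 9 = 10, A[1][1] + B[1][2] = -5 + -2 = -7, A[1][2] + B[2][2] = 10 + 1 = 11) = -7 (attained at k = 1)
  C[2][0] = min over k of (A[2][0] + B[0][0] = -1 + -5 = -6, A[2][1] + B[1][0] = 3 + -2 = 1, A[2][2] + B[2][0] = 9 + 3 = 12) = -6 (attained at k = 0)
  C[2][1] = min over k of (A[2][0] + B[0][1] = -1 + -5 = -6, A[2][1] + B[1][1] = 3 + 10 = 13, A[2][2] + B[2][1] = 9 + 3 = 12) = -6 (attained at k = 0)
  C[2][2] = min over k of (A[2][0] + B[0][2] = -1 + 9 = 8, A[2][1] + B[1][2] = 3 + -2 = 1, A[2][2] + B[2][2] = 9 + 1 = 10) = 1 (attained at k = 1)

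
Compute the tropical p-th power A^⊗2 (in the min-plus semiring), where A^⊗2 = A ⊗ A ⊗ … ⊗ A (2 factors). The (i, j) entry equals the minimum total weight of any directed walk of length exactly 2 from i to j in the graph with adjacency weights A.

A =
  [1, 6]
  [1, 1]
A^⊗2 =
  [2, 7]
  [2, 2]

Each entry (A^⊗2)_ij equals the minimum over all length-2 walks i = v_0 → v_1 → … → v_2 = j of Σ_t A[v_t][v_{t+1}]. For example, for (i, j) = (0, 1) we minimise over 2 possible intermediate vertex sequences; the minimum is 7, attained along the walk 0 → 0 → 1.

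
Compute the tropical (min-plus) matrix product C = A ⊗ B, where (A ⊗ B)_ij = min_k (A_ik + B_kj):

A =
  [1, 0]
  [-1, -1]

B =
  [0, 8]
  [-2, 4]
A ⊗ B =
  [-2, 4]
  [-3, 3]

Apply the min-plus product entry-by-entry:
  C[0][0] = min over k of (A[0][0] + B[0][0] = 1 + 0 = 1, A[0][1] + B[1][0] = 0 + -2 = -2) = -2 (attained at k = 1)
  C[0][1] = min over k of (A[0][0] + B[0][1] = 1 + 8 = 9, A[0][1] + B[1][1] = 0 + 4 = 4) = 4 (attained at k = 1)
  C[1][0] = min over k of (A[1][0] + B[0][0] = -1 + 0 = -1, A[1][1] + B[1][0] = -1 + -2 = -3) = -3 (attained at k = 1)
  C[1][1] = min over k of (A[1][0] + B[0][1] = -1 + 8 = 7, A[1][1] + B[1][1] = -1 + 4 = 3) = 3 (attained at k = 1)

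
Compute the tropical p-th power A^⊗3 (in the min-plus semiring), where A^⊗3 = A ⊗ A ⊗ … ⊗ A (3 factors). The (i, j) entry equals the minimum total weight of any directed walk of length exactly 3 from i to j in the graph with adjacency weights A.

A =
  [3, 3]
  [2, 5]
A^⊗3 =
  [8, 8]
  [7, 8]

Each entry (A^⊗3)_ij equals the minimum over all length-3 walks i = v_0 → v_1 → … → v_3 = j of Σ_t A[v_t][v_{t+1}]. For example, for (i, j) = (0, 1) we minimise over 4 possible intermediate vertex sequences; the minimum is 8, attained along the walk 0 → 1 → 0 → 1.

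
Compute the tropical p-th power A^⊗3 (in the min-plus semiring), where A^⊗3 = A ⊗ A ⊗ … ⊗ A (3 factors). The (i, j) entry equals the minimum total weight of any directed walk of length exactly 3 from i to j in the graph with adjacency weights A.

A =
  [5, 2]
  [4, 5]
A^⊗3 =
  [11, 8]
  [10, 11]

Each entry (A^⊗3)_ij equals the minimum over all length-3 walks i = v_0 → v_1 → … → v_3 = j of Σ_t A[v_t][v_{t+1}]. For example, for (i, j) = (0, 1) we minimise over 4 possible intermediate vertex sequences; the minimum is 8, attained along the walk 0 → 1 → 0 → 1.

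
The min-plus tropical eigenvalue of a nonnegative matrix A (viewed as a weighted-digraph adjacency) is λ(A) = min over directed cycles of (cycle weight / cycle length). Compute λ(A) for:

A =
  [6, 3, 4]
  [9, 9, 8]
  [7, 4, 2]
λ(A) = 2

Enumerate directed cycles and compute their means (weight / length). Sample:
  cycle 0 → 0: weight = 6, length = 1, mean = 6/1 ≈ 6.000
  cycle 1 → 1: weight = 9, length = 1, mean = 9/1 ≈ 9.000
  cycle 2 → 2: weight = 2, length = 1, mean = 2/1 ≈ 2.000
  cycle 0 → 1 → 0: weight = 12, length = 2, mean = 12/2 ≈ 6.000
  cycle 0 → 2 → 0: weight = 11, length = 2, mean = 11/2 ≈ 5.500
  cycle 1 → 0 → 1: weight = 12, length = 2, mean = 12/2 ≈ 6.000
Minimum mean = 2.000, attained e.g. along the cycle 2 → 2 with weight 2 and length 1. So λ(A) = 2/1 = 2.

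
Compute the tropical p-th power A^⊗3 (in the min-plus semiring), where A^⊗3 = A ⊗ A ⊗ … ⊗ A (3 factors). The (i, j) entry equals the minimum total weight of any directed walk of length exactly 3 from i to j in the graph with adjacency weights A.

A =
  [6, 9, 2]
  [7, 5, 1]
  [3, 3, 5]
A^⊗3 =
  [10, 10, 6]
  [9, 9, 5]
  [7, 7, 9]

Each entry (A^⊗3)_ij equals the minimum over all length-3 walks i = v_0 → v_1 → … → v_3 = j of Σ_t A[v_t][v_{t+1}]. For example, for (i, j) = (0, 2) we minimise over 9 possible intermediate vertex sequences; the minimum is 6, attained along the walk 0 → 2 → 1 → 2.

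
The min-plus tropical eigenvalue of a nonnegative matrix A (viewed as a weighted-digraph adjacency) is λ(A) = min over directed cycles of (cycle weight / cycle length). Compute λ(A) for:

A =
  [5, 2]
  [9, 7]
λ(A) = 5

Enumerate directed cycles and compute their means (weight / length). Sample:
  cycle 0 → 0: weight = 5, length = 1, mean = 5/1 ≈ 5.000
  cycle 1 → 1: weight = 7, length = 1, mean = 7/1 ≈ 7.000
  cycle 0 → 1 → 0: weight = 11, length = 2, mean = 11/2 ≈ 5.500
  cycle 1 → 0 → 1: weight = 11, length = 2, mean = 11/2 ≈ 5.500
Minimum mean = 5.000, attained e.g. along the cycle 0 → 0 with weight 5 and length 1. So λ(A) = 5/1 = 5.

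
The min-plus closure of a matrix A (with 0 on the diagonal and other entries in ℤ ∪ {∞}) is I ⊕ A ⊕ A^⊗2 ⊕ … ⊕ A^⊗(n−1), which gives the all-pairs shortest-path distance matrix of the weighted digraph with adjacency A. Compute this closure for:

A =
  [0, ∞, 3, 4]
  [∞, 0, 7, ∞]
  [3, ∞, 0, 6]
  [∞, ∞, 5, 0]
Closure =
  [0, ∞, 3, 4]
  [10, 0, 7, 13]
  [3, ∞, 0, 6]
  [8, ∞, 5, 0]

This is the Floyd-Warshall all-pairs shortest-path computation. For each intermediate vertex k = 0, 1, …, 3, update dist[i][j] ← min(dist[i][j], dist[i][k] + dist[k][j]). The final matrix gives, for each (i, j), the minimum total weight of any directed path from i to j (possibly empty when i = j).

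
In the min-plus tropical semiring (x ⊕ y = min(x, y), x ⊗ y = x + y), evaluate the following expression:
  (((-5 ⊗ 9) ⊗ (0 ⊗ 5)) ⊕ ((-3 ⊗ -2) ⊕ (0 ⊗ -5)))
(((-5 ⊗ 9) ⊗ (0 ⊗ 5)) ⊕ ((-3 ⊗ -2) ⊕ (0 ⊗ -5))) = -5

Expand innermost to outermost. Recall ⊕ takes the minimum of its arguments and ⊗ takes their sum. Working out the expression (((-5 ⊗ 9) ⊗ (0 ⊗ 5)) ⊕ ((-3 ⊗ -2) ⊕ (0 ⊗ -5))) gives -5.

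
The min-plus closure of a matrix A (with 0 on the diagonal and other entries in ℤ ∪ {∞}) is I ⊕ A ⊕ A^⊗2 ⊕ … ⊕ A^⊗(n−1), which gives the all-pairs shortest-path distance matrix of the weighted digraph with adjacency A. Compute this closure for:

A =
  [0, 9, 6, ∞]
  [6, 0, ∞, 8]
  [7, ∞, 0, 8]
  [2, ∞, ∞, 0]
Closure =
  [0, 9, 6, 14]
  [6, 0, 12, 8]
  [7, 16, 0, 8]
  [2, 11, 8, 0]

This is the Floyd-Warshall all-pairs shortest-path computation. For each intermediate vertex k = 0, 1, …, 3, update dist[i][j] ← min(dist[i][j], dist[i][k] + dist[k][j]). The final matrix gives, for each (i, j), the minimum total weight of any directed path from i to j (possibly empty when i = j).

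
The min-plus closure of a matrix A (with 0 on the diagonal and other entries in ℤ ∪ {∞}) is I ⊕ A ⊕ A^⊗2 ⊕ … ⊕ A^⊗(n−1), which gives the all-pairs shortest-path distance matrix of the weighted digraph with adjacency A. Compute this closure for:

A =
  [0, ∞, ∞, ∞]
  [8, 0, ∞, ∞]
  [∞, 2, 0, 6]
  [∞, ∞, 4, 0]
Closure =
  [0, ∞, ∞, ∞]
  [8, 0, ∞, ∞]
  [10, 2, 0, 6]
  [14, 6, 4, 0]

This is the Floyd-Warshall all-pairs shortest-path computation. For each intermediate vertex k = 0, 1, …, 3, update dist[i][j] ← min(dist[i][j], dist[i][k] + dist[k][j]). The final matrix gives, for each (i, j), the minimum total weight of any directed path from i to j (possibly empty when i = j).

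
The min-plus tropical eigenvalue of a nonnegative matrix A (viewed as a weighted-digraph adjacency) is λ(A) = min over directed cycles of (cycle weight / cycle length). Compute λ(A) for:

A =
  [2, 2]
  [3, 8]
λ(A) = 2

Enumerate directed cycles and compute their means (weight / length). Sample:
  cycle 0 → 0: weight = 2, length = 1, mean = 2/1 ≈ 2.000
  cycle 1 → 1: weight = 8, length = 1, mean = 8/1 ≈ 8.000
  cycle 0 → 1 → 0: weight = 5, length = 2, mean = 5/2 ≈ 2.500
  cycle 1 → 0 → 1: weight = 5, length = 2, mean = 5/2 ≈ 2.500
Minimum mean = 2.000, attained e.g. along the cycle 0 → 0 with weight 2 and length 1. So λ(A) = 2/1 = 2.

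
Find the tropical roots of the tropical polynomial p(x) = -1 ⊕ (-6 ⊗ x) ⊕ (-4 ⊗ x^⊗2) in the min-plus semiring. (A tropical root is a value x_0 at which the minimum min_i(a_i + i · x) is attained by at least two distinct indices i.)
Roots: {-2, 5}

Each tropical root is a break point of the lower envelope of the lines y = a_i + i · x (there are 3 lines, with slopes 0, 1, ..., 2). Only the lines that attain the minimum somewhere contribute to roots; other lines are dominated. Here the surviving (envelope) indices are i = 2, i = 1, i = 0.
Intersections between consecutive envelope lines give the roots: for adjacent envelope indices i < j the intersection is x = (a_i − a_j) / (j − i). Reading off the sorted break points: {-2, 5}.
Verification: at each break x_0, at least two indices attain the minimum of min_i(a_i + i · x_0).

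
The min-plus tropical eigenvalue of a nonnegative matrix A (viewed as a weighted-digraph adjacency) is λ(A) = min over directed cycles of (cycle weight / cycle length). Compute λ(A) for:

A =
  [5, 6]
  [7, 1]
λ(A) = 1

Enumerate directed cycles and compute their means (weight / length). Sample:
  cycle 0 → 0: weight = 5, length = 1, mean = 5/1 ≈ 5.000
  cycle 1 → 1: weight = 1, length = 1, mean = 1/1 ≈ 1.000
  cycle 0 → 1 → 0: weight = 13, length = 2, mean = 13/2 ≈ 6.500
  cycle 1 → 0 → 1: weight = 13, length = 2, mean = 13/2 ≈ 6.500
Minimum mean = 1.000, attained e.g. along the cycle 1 → 1 with weight 1 and length 1. So λ(A) = 1/1 = 1.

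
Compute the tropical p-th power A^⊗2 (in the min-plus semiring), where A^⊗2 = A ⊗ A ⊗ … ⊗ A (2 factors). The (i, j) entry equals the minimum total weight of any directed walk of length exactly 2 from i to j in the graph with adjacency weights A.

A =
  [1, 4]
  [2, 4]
A^⊗2 =
  [2, 5]
  [3, 6]

Each entry (A^⊗2)_ij equals the minimum over all length-2 walks i = v_0 → v_1 → … → v_2 = j of Σ_t A[v_t][v_{t+1}]. For example, for (i, j) = (0, 1) we minimise over 2 possible intermediate vertex sequences; the minimum is 5, attained along the walk 0 → 0 → 1.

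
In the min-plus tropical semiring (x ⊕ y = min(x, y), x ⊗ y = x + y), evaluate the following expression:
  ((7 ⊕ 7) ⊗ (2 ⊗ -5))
((7 ⊕ 7) ⊗ (2 ⊗ -5)) = 4

Expand innermost to outermost. Recall ⊕ takes the minimum of its arguments and ⊗ takes their sum. Working out the expression ((7 ⊕ 7) ⊗ (2 ⊗ -5)) gives 4.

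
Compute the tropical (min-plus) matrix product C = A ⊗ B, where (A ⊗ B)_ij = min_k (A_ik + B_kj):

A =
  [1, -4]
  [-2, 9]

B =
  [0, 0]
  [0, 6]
A ⊗ B =
  [-4, 1]
  [-2, -2]

Apply the min-plus product entry-by-entry:
  C[0][0] = min over k of (A[0][0] + B[0][0] = 1 + 0 = 1, A[0][1] + B[1][0] = -4 + 0 = -4) = -4 (attained at k = 1)
  C[0][1] = min over k of (A[0][0] + B[0][1] = 1 + 0 = 1, A[0][1] + B[1][1] = -4 + 6 = 2) = 1 (attained at k = 0)
  C[1][0] = min over k of (A[1][0] + B[0][0] = -2 + 0 = -2, A[1][1] + B[1][0] = 9 + 0 = 9) = -2 (attained at k = 0)
  C[1][1] = min over k of (A[1][0] + B[0][1] = -2 + 0 = -2, A[1][1] + B[1][1] = 9 + 6 = 15) = -2 (attained at k = 0)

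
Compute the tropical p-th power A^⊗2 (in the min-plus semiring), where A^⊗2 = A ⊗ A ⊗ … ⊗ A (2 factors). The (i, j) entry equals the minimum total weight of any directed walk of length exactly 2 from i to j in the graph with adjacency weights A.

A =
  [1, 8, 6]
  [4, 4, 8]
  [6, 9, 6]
A^⊗2 =
  [2, 9, 7]
  [5, 8, 10]
  [7, 13, 12]

Each entry (A^⊗2)_ij equals the minimum over all length-2 walks i = v_0 → v_1 → … → v_2 = j of Σ_t A[v_t][v_{t+1}]. For example, for (i, j) = (0, 2) we minimise over 3 possible intermediate vertex sequences; the minimum is 7, attained along the walk 0 → 0 → 2.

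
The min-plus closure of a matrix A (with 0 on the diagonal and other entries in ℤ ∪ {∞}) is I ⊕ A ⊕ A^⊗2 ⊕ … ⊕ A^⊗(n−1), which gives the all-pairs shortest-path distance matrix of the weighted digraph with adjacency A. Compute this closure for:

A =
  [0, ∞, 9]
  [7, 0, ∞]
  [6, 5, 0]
Closure =
  [0, 14, 9]
  [7, 0, 16]
  [6, 5, 0]

This is the Floyd-Warshall all-pairs shortest-path computation. For each intermediate vertex k = 0, 1, …, 2, update dist[i][j] ← min(dist[i][j], dist[i][k] + dist[k][j]). The final matrix gives, for each (i, j), the minimum total weight of any directed path from i to j (possibly empty when i = j).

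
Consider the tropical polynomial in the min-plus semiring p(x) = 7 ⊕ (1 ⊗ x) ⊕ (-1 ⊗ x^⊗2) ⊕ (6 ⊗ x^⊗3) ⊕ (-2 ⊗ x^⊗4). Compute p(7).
p(7) = 7

A tropical monomial a ⊗ x^⊗i evaluates to a + i · x. Evaluating each term at x = 7:
  Term 0 contributes 7 + 0 · 7 = 7
  Term 1 contributes 1 + 1 · 7 = 8
  Term 2 contributes -1 + 2 · 7 = 13
  Term 3 contributes 6 + 3 · 7 = 27
  Term 4 contributes -2 + 4 · 7 = 26
p(7) = ⊕ of these = min[7, 8, 13, 27, 26] = 7.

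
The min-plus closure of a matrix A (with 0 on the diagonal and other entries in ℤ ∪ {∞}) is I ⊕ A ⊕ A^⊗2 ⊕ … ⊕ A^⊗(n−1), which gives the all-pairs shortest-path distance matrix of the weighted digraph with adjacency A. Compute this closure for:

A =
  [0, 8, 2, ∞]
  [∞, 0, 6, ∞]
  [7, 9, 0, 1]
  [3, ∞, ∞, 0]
Closure =
  [0, 8, 2, 3]
  [10, 0, 6, 7]
  [4, 9, 0, 1]
  [3, 11, 5, 0]

This is the Floyd-Warshall all-pairs shortest-path computation. For each intermediate vertex k = 0, 1, …, 3, update dist[i][j] ← min(dist[i][j], dist[i][k] + dist[k][j]). The final matrix gives, for each (i, j), the minimum total weight of any directed path from i to j (possibly empty when i = j).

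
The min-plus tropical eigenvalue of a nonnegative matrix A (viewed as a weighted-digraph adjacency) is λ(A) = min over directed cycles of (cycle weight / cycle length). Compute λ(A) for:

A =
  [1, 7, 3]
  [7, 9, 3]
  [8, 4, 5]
λ(A) = 1

Enumerate directed cycles and compute their means (weight / length). Sample:
  cycle 0 → 0: weight = 1, length = 1, mean = 1/1 ≈ 1.000
  cycle 1 → 1: weight = 9, length = 1, mean = 9/1 ≈ 9.000
  cycle 2 → 2: weight = 5, length = 1, mean = 5/1 ≈ 5.000
  cycle 0 → 1 → 0: weight = 14, length = 2, mean = 14/2 ≈ 7.000
  cycle 0 → 2 → 0: weight = 11, length = 2, mean = 11/2 ≈ 5.500
  cycle 1 → 0 → 1: weight = 14, length = 2, mean = 14/2 ≈ 7.000
Minimum mean = 1.000, attained e.g. along the cycle 0 → 0 with weight 1 and length 1. So λ(A) = 1/1 = 1.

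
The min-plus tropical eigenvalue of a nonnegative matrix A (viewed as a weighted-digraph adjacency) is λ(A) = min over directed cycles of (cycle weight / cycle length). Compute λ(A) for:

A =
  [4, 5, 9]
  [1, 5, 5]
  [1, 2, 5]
λ(A) = 3

Enumerate directed cycles and compute their means (weight / length). Sample:
  cycle 0 → 0: weight = 4, length = 1, mean = 4/1 ≈ 4.000
  cycle 1 → 1: weight = 5, length = 1, mean = 5/1 ≈ 5.000
  cycle 2 → 2: weight = 5, length = 1, mean = 5/1 ≈ 5.000
  cycle 0 → 1 → 0: weight = 6, length = 2, mean = 6/2 ≈ 3.000
  cycle 0 → 2 → 0: weight = 10, length = 2, mean = 10/2 ≈ 5.000
  cycle 1 → 0 → 1: weight = 6, length = 2, mean = 6/2 ≈ 3.000
Minimum mean = 3.000, attained e.g. along the cycle 0 → 1 → 0 with weight 6 and length 2. So λ(A) = 6/2 = 3.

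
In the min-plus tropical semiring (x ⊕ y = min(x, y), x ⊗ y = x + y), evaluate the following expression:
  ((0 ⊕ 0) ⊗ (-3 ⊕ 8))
((0 ⊕ 0) ⊗ (-3 ⊕ 8)) = -3

Expand innermost to outermost. Recall ⊕ takes the minimum of its arguments and ⊗ takes their sum. Working out the expression ((0 ⊕ 0) ⊗ (-3 ⊕ 8)) gives -3.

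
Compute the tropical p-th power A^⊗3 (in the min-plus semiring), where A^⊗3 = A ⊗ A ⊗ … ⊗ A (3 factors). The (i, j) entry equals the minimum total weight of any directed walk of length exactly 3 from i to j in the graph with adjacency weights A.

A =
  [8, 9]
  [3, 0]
A^⊗3 =
  [12, 9]
  [3, 0]

Each entry (A^⊗3)_ij equals the minimum over all length-3 walks i = v_0 → v_1 → … → v_3 = j of Σ_t A[v_t][v_{t+1}]. For example, for (i, j) = (0, 1) we minimise over 4 possible intermediate vertex sequences; the minimum is 9, attained along the walk 0 → 1 → 1 → 1.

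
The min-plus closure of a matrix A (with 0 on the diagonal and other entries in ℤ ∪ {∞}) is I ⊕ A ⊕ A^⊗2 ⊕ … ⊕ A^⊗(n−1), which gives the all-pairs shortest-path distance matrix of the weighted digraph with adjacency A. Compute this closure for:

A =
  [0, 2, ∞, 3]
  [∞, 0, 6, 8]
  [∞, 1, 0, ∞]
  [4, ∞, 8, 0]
Closure =
  [0, 2, 8, 3]
  [12, 0, 6, 8]
  [13, 1, 0, 9]
  [4, 6, 8, 0]

This is the Floyd-Warshall all-pairs shortest-path computation. For each intermediate vertex k = 0, 1, …, 3, update dist[i][j] ← min(dist[i][j], dist[i][k] + dist[k][j]). The final matrix gives, for each (i, j), the minimum total weight of any directed path from i to j (possibly empty when i = j).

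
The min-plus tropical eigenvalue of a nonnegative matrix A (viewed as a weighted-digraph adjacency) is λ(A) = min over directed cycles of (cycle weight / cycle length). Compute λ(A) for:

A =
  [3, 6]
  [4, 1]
λ(A) = 1

Enumerate directed cycles and compute their means (weight / length). Sample:
  cycle 0 → 0: weight = 3, length = 1, mean = 3/1 ≈ 3.000
  cycle 1 → 1: weight = 1, length = 1, mean = 1/1 ≈ 1.000
  cycle 0 → 1 → 0: weight = 10, length = 2, mean = 10/2 ≈ 5.000
  cycle 1 → 0 → 1: weight = 10, length = 2, mean = 10/2 ≈ 5.000
Minimum mean = 1.000, attained e.g. along the cycle 1 → 1 with weight 1 and length 1. So λ(A) = 1/1 = 1.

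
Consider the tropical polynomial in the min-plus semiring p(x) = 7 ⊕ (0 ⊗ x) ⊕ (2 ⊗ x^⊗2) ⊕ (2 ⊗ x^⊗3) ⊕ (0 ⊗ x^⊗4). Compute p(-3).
p(-3) = -12

A tropical monomial a ⊗ x^⊗i evaluates to a + i · x. Evaluating each term at x = -3:
  Term 0 contributes 7 + 0 · -3 = 7
  Term 1 contributes 0 + 1 · -3 = -3
  Term 2 contributes 2 + 2 · -3 = -4
  Term 3 contributes 2 + 3 · -3 = -7
  Term 4 contributes 0 + 4 · -3 = -12
p(-3) = ⊕ of these = min[7, -3, -4, -7, -12] = -12.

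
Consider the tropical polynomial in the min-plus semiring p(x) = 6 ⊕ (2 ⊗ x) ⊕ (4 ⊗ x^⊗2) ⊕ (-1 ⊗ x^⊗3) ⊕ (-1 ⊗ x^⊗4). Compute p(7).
p(7) = 6

A tropical monomial a ⊗ x^⊗i evaluates to a + i · x. Evaluating each term at x = 7:
  Term 0 contributes 6 + 0 · 7 = 6
  Term 1 contributes 2 + 1 · 7 = 9
  Term 2 contributes 4 + 2 · 7 = 18
  Term 3 contributes -1 + 3 · 7 = 20
  Term 4 contributes -1 + 4 · 7 = 27
p(7) = ⊕ of these = min[6, 9, 18, 20, 27] = 6.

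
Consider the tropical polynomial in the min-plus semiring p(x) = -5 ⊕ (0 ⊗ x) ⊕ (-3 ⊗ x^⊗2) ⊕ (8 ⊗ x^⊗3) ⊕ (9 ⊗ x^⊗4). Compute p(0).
p(0) = -5

A tropical monomial a ⊗ x^⊗i evaluates to a + i · x. Evaluating each term at x = 0:
  Term 0 contributes -5 + 0 · 0 = -5
  Term 1 contributes 0 + 1 · 0 = 0
  Term 2 contributes -3 + 2 · 0 = -3
  Term 3 contributes 8 + 3 · 0 = 8
  Term 4 contributes 9 + 4 · 0 = 9
p(0) = ⊕ of these = min[-5, 0, -3, 8, 9] = -5.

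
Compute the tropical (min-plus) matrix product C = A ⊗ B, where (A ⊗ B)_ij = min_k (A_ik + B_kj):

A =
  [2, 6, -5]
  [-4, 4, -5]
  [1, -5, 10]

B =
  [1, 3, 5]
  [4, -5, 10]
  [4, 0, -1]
A ⊗ B =
  [-1, -5, -6]
  [-3, -5, -6]
  [-1, -10, 5]

Apply the min-plus product entry-by-entry:
  C[0][0] = min over k of (A[0][0] + B[0][0] = 2 + 1 = 3, A[0][1] + B[1][0] = 6 + 4 = 10, A[0][2] + B[2][0] = -5 + 4 = -1) = -1 (attained at k = 2)
  C[0][1] = min over k of (A[0][0] + B[0][1] = 2 + 3 = 5, A[0][1] + B[1][1] = 6 + -5 = 1, A[0][2] + B[2][1] = -5 + 0 = -5) = -5 (attained at k = 2)
  C[0][2] = min over k of (A[0][0] + B[0][2] = 2 + 5 = 7, A[0][1] + B[1][2] = 6 + 10 = 16, A[0][2] + B[2][2] = -5 + -1 = -6) = -6 (attained at k = 2)
  C[1][0] = min over k of (A[1][0] + B[0][0] = -4 + 1 = -3, A[1][1] + B[1][0] = 4 + 4 = 8, A[1][2] + B[2][0] = -5 + 4 = -1) = -3 (attained at k = 0)
  C[1][1] = min over k of (A[1][0] + B[0][1] = -4 + 3 = -1, A[1][1] + B[1][1] = 4 + -5 = -1, A[1][2] + B[2][1] = -5 + 0 = -5) = -5 (attained at k = 2)
  C[1][2] = min over k of (A[1][0] + B[0][2] = -4 + 5 = 1, A[1][1] + B[1][2] = 4 + 10 = 14, A[1][2] + B[2][2] = -5 + -1 = -6) = -6 (attained at k = 2)
  C[2][0] = min over k of (A[2][0] + B[0][0] = 1 + 1 = 2, A[2][1] + B[1][0] = -5 + 4 = -1, A[2][2] + B[2][0] = 10 + 4 = 14) = -1 (attained at k = 1)
  C[2][1] = min over k of (A[2][0] + B[0][1] = 1 + 3 = 4, A[2][1] + B[1][1] = -5 + -5 = -10, A[2][2] + B[2][1] = 10 + 0 = 10) = -10 (attained at k = 1)
  C[2][2] = min over k of (A[2][0] + B[0][2] = 1 + 5 = 6, A[2][1] + B[1][2] = -5 + 10 = 5, A[2][2] + B[2][2] = 10 + -1 = 9) = 5 (attained at k = 1)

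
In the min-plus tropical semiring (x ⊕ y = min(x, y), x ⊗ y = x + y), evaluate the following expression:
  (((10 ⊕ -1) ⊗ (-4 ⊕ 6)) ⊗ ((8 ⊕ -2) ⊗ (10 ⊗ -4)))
(((10 ⊕ -1) ⊗ (-4 ⊕ 6)) ⊗ ((8 ⊕ -2) ⊗ (10 ⊗ -4))) = -1

Expand innermost to outermost. Recall ⊕ takes the minimum of its arguments and ⊗ takes their sum. Working out the expression (((10 ⊕ -1) ⊗ (-4 ⊕ 6)) ⊗ ((8 ⊕ -2) ⊗ (10 ⊗ -4))) gives -1.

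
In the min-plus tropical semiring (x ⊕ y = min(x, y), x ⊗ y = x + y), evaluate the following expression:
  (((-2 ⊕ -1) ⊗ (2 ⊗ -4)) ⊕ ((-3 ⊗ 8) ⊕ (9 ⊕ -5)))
(((-2 ⊕ -1) ⊗ (2 ⊗ -4)) ⊕ ((-3 ⊗ 8) ⊕ (9 ⊕ -5))) = -5

Expand innermost to outermost. Recall ⊕ takes the minimum of its arguments and ⊗ takes their sum. Working out the expression (((-2 ⊕ -1) ⊗ (2 ⊗ -4)) ⊕ ((-3 ⊗ 8) ⊕ (9 ⊕ -5))) gives -5.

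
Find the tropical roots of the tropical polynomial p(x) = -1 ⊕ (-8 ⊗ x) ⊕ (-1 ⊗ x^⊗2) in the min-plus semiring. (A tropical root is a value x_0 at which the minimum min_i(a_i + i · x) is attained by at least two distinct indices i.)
Roots: {-7, 7}

Each tropical root is a break point of the lower envelope of the lines y = a_i + i · x (there are 3 lines, with slopes 0, 1, ..., 2). Only the lines that attain the minimum somewhere contribute to roots; other lines are dominated. Here the surviving (envelope) indices are i = 2, i = 1, i = 0.
Intersections between consecutive envelope lines give the roots: for adjacent envelope indices i < j the intersection is x = (a_i − a_j) / (j − i). Reading off the sorted break points: {-7, 7}.
Verification: at each break x_0, at least two indices attain the minimum of min_i(a_i + i · x_0).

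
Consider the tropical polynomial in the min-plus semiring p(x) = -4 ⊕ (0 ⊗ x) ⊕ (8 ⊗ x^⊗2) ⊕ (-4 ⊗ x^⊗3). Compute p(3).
p(3) = -4

A tropical monomial a ⊗ x^⊗i evaluates to a + i · x. Evaluating each term at x = 3:
  Term 0 contributes -4 + 0 · 3 = -4
  Term 1 contributes 0 + 1 · 3 = 3
  Term 2 contributes 8 + 2 · 3 = 14
  Term 3 contributes -4 + 3 · 3 = 5
p(3) = ⊕ of these = min[-4, 3, 14, 5] = -4.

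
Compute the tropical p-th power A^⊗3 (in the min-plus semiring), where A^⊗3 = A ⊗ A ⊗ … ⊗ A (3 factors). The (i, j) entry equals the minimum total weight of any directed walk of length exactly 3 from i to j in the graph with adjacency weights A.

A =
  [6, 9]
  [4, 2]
A^⊗3 =
  [15, 13]
  [8, 6]

Each entry (A^⊗3)_ij equals the minimum over all length-3 walks i = v_0 → v_1 → … → v_3 = j of Σ_t A[v_t][v_{t+1}]. For example, for (i, j) = (0, 1) we minimise over 4 possible intermediate vertex sequences; the minimum is 13, attained along the walk 0 → 1 → 1 → 1.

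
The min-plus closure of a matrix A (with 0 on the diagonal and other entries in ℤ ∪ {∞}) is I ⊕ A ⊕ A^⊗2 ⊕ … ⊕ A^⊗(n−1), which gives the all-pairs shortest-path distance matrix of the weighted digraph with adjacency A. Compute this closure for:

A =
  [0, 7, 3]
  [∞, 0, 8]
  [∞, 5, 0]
Closure =
  [0, 7, 3]
  [∞, 0, 8]
  [∞, 5, 0]

This is the Floyd-Warshall all-pairs shortest-path computation. For each intermediate vertex k = 0, 1, …, 2, update dist[i][j] ← min(dist[i][j], dist[i][k] + dist[k][j]). The final matrix gives, for each (i, j), the minimum total weight of any directed path from i to j (possibly empty when i = j).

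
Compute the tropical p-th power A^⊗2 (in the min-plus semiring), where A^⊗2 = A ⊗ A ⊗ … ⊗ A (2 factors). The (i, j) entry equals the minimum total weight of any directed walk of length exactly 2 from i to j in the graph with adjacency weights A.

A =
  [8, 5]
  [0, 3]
A^⊗2 =
  [5, 8]
  [3, 5]

Each entry (A^⊗2)_ij equals the minimum over all length-2 walks i = v_0 → v_1 → … → v_2 = j of Σ_t A[v_t][v_{t+1}]. For example, for (i, j) = (0, 1) we minimise over 2 possible intermediate vertex sequences; the minimum is 8, attained along the walk 0 → 1 → 1.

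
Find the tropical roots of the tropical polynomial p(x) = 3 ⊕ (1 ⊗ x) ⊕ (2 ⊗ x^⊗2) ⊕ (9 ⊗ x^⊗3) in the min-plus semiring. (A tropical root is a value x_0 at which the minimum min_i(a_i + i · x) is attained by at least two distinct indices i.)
Roots: {-7, -1, 2}

Each tropical root is a break point of the lower envelope of the lines y = a_i + i · x (there are 4 lines, with slopes 0, 1, ..., 3). Only the lines that attain the minimum somewhere contribute to roots; other lines are dominated. Here the surviving (envelope) indices are i = 3, i = 2, i = 1, i = 0.
Intersections between consecutive envelope lines give the roots: for adjacent envelope indices i < j the intersection is x = (a_i − a_j) / (j − i). Reading off the sorted break points: {-7, -1, 2}.
Verification: at each break x_0, at least two indices attain the minimum of min_i(a_i + i · x_0).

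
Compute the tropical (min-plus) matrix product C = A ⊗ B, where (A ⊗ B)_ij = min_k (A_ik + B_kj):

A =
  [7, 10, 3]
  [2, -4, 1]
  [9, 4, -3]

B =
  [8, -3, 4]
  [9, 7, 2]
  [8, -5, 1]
A ⊗ B =
  [11, -2, 4]
  [5, -4, -2]
  [5, -8, -2]

Apply the min-plus product entry-by-entry:
  C[0][0] = min over k of (A[0][0] + B[0][0] = 7 + 8 = 15, A[0][1] + B[1][0] = 10 + 9 = 19, A[0][2] + B[2][0] = 3 + 8 = 11) = 11 (attained at k = 2)
  C[0][1] = min over k of (A[0][0] + B[0][1] = 7 + -3 = 4, A[0][1] + B[1][1] = 10 + 7 = 17, A[0][2] + B[2][1] = 3 + -5 = -2) = -2 (attained at k = 2)
  C[0][2] = min over k of (A[0][0] + B[0][2] = 7 + 4 = 11, A[0][1] + B[1][2] = 10 + 2 = 12, A[0][2] + B[2][2] = 3 + 1 = 4) = 4 (attained at k = 2)
  C[1][0] = min over k of (A[1][0] + B[0][0] = 2 + 8 = 10, A[1][1] + B[1][0] = -4 + 9 = 5, A[1][2] + B[2][0] = 1 + 8 = 9) = 5 (attained at k = 1)
  C[1][1] = min over k of (A[1][0] + B[0][1] = 2 + -3 = -1, A[1][1] + B[1][1] = -4 + 7 = 3, A[1][2] + B[2][1] = 1 + -5 = -4) = -4 (attained at k = 2)
  C[1][2] = min over k of (A[1][0] + B[0][2] = 2 + 4 = 6, A[1][1] + B[1][2] = -4 + 2 = -2, A[1][2] + B[2][2] = 1 + 1 = 2) = -2 (attained at k = 1)
  C[2][0] = min over k of (A[2][0] + B[0][0] = 9 + 8 = 17, A[2][1] + B[1][0] = 4 + 9 = 13, A[2][2] + B[2][0] = -3 + 8 = 5) = 5 (attained at k = 2)
  C[2][1] = min over k of (A[2][0] + B[0][1] = 9 + -3 = 6, A[2][1] + B[1][1] = 4 + 7 = 11, A[2][2] + B[2][1] = -3 + -5 = -8) = -8 (attained at k = 2)
  C[2][2] = min over k of (A[2][0] + B[0][2] = 9 + 4 = 13, A[2][1] + B[1][2] = 4 + 2 = 6, A[2][2] + B[2][2] = -3 + 1 = -2) = -2 (attained at k = 2)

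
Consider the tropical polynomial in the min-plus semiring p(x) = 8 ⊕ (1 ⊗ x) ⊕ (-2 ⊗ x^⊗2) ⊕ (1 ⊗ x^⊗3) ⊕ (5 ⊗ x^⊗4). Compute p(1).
p(1) = 0

A tropical monomial a ⊗ x^⊗i evaluates to a + i · x. Evaluating each term at x = 1:
  Term 0 contributes 8 + 0 · 1 = 8
  Term 1 contributes 1 + 1 · 1 = 2
  Term 2 contributes -2 + 2 · 1 = 0
  Term 3 contributes 1 + 3 · 1 = 4
  Term 4 contributes 5 + 4 · 1 = 9
p(1) = ⊕ of these = min[8, 2, 0, 4, 9] = 0.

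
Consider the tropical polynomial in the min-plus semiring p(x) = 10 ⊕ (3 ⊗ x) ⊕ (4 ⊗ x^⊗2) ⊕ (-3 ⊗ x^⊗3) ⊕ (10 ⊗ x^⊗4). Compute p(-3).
p(-3) = -12

A tropical monomial a ⊗ x^⊗i evaluates to a + i · x. Evaluating each term at x = -3:
  Term 0 contributes 10 + 0 · -3 = 10
  Term 1 contributes 3 + 1 · -3 = 0
  Term 2 contributes 4 + 2 · -3 = -2
  Term 3 contributes -3 + 3 · -3 = -12
  Term 4 contributes 10 + 4 · -3 = -2
p(-3) = ⊕ of these = min[10, 0, -2, -12, -2] = -12.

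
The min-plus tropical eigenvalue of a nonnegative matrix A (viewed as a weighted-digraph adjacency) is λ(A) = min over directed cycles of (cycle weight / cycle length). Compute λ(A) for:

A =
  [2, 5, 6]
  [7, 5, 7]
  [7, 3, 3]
λ(A) = 2

Enumerate directed cycles and compute their means (weight / length). Sample:
  cycle 0 → 0: weight = 2, length = 1, mean = 2/1 ≈ 2.000
  cycle 1 → 1: weight = 5, length = 1, mean = 5/1 ≈ 5.000
  cycle 2 → 2: weight = 3, length = 1, mean = 3/1 ≈ 3.000
  cycle 0 → 1 → 0: weight = 12, length = 2, mean = 12/2 ≈ 6.000
  cycle 0 → 2 → 0: weight = 13, length = 2, mean = 13/2 ≈ 6.500
  cycle 1 → 0 → 1: weight = 12, length = 2, mean = 12/2 ≈ 6.000
Minimum mean = 2.000, attained e.g. along the cycle 0 → 0 with weight 2 and length 1. So λ(A) = 2/1 = 2.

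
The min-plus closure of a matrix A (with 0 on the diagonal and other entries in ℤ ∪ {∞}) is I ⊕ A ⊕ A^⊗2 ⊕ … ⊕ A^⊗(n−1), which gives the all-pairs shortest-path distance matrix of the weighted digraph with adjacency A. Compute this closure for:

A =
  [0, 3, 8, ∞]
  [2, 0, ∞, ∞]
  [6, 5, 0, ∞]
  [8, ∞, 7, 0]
Closure =
  [0, 3, 8, ∞]
  [2, 0, 10, ∞]
  [6, 5, 0, ∞]
  [8, 11, 7, 0]

This is the Floyd-Warshall all-pairs shortest-path computation. For each intermediate vertex k = 0, 1, …, 3, update dist[i][j] ← min(dist[i][j], dist[i][k] + dist[k][j]). The final matrix gives, for each (i, j), the minimum total weight of any directed path from i to j (possibly empty when i = j).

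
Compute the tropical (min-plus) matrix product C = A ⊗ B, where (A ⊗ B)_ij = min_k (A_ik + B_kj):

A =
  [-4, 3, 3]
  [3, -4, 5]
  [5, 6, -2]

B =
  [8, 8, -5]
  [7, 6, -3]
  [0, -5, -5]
A ⊗ B =
  [3, -2, -9]
  [3, 0, -7]
  [-2, -7, -7]

Apply the min-plus product entry-by-entry:
  C[0][0] = min over k of (A[0][0] + B[0][0] = -4 + 8 = 4, A[0][1] + B[1][0] = 3 + 7 = 10, A[0][2] + B[2][0] = 3 + 0 = 3) = 3 (attained at k = 2)
  C[0][1] = min over k of (A[0][0] + B[0][1] = -4 + 8 = 4, A[0][1] + B[1][1] = 3 + 6 = 9, A[0][2] + B[2][1] = 3 + -5 = -2) = -2 (attained at k = 2)
  C[0][2] = min over k of (A[0][0] + B[0][2] = -4 + -5 = -9, A[0][1] + B[1][2] = 3 + -3 = 0, A[0][2] + B[2][2] = 3 + -5 = -2) = -9 (attained at k = 0)
  C[1][0] = min over k of (A[1][0] + B[0][0] = 3 + 8 = 11, A[1][1] + B[1][0] = -4 + 7 = 3, A[1][2] + B[2][0] = 5 + 0 = 5) = 3 (attained at k = 1)
  C[1][1] = min over k of (A[1][0] + B[0][1] = 3 + 8 = 11, A[1][1] + B[1][1] = -4 + 6 = 2, A[1][2] + B[2][1] = 5 + -5 = 0) = 0 (attained at k = 2)
  C[1][2] = min over k of (A[1][0] + B[0][2] = 3 + -5 = -2, A[1][1] + B[1][2] = -4 + -3 = -7, A[1][2] + B[2][2] = 5 + -5 = 0) = -7 (attained at k = 1)
  C[2][0] = min over k of (A[2][0] + B[0][0] = 5 + 8 = 13, A[2][1] + B[1][0] = 6 + 7 = 13, A[2][2] + B[2][0] = -2 + 0 = -2) = -2 (attained at k = 2)
  C[2][1] = min over k of (A[2][0] + B[0][1] = 5 + 8 = 13, A[2][1] + B[1][1] = 6 + 6 = 12, A[2][2] + B[2][1] = -2 + -5 = -7) = -7 (attained at k = 2)
  C[2][2] = min over k of (A[2][0] + B[0][2] = 5 + -5 = 0, A[2][1] + B[1][2] = 6 + -3 = 3, A[2][2] + B[2][2] = -2 + -5 = -7) = -7 (attained at k = 2)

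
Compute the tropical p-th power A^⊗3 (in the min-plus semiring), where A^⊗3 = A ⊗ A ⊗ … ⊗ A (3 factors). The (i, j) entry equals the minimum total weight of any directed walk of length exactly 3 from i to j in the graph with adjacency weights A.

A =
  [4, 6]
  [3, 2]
A^⊗3 =
  [11, 10]
  [7, 6]

Each entry (A^⊗3)_ij equals the minimum over all length-3 walks i = v_0 → v_1 → … → v_3 = j of Σ_t A[v_t][v_{t+1}]. For example, for (i, j) = (0, 1) we minimise over 4 possible intermediate vertex sequences; the minimum is 10, attained along the walk 0 → 1 → 1 → 1.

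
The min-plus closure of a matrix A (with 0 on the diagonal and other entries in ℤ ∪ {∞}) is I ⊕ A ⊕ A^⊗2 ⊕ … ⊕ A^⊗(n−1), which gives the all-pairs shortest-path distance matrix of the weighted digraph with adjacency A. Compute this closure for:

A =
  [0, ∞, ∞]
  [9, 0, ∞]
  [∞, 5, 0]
Closure =
  [0, ∞, ∞]
  [9, 0, ∞]
  [14, 5, 0]

This is the Floyd-Warshall all-pairs shortest-path computation. For each intermediate vertex k = 0, 1, …, 2, update dist[i][j] ← min(dist[i][j], dist[i][k] + dist[k][j]). The final matrix gives, for each (i, j), the minimum total weight of any directed path from i to j (possibly empty when i = j).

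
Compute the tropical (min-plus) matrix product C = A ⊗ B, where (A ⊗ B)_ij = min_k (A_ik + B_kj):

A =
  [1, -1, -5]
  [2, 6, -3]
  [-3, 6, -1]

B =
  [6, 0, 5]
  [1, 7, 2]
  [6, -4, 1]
A ⊗ B =
  [0, -9, -4]
  [3, -7, -2]
  [3, -5, 0]

Apply the min-plus product entry-by-entry:
  C[0][0] = min over k of (A[0][0] + B[0][0] = 1 + 6 = 7, A[0][1] + B[1][0] = -1 + 1 = 0, A[0][2] + B[2][0] = -5 + 6 = 1) = 0 (attained at k = 1)
  C[0][1] = min over k of (A[0][0] + B[0][1] = 1 + 0 = 1, A[0][1] + B[1][1] = -1 + 7 = 6, A[0][2] + B[2][1] = -5 + -4 = -9) = -9 (attained at k = 2)
  C[0][2] = min over k of (A[0][0] + B[0][2] = 1 + 5 = 6, A[0][1] + B[1][2] = -1 + 2 = 1, A[0][2] + B[2][2] = -5 + 1 = -4) = -4 (attained at k = 2)
  C[1][0] = min over k of (A[1][0] + B[0][0] = 2 + 6 = 8, A[1][1] + B[1][0] = 6 + 1 = 7, A[1][2] + B[2][0] = -3 + 6 = 3) = 3 (attained at k = 2)
  C[1][1] = min over k of (A[1][0] + B[0][1] = 2 + 0 = 2, A[1][1] + B[1][1] = 6 + 7 = 13, A[1][2] + B[2][1] = -3 + -4 = -7) = -7 (attained at k = 2)
  C[1][2] = min over k of (A[1][0] + B[0][2] = 2 + 5 = 7, A[1][1] + B[1][2] = 6 + 2 = 8, A[1][2] + B[2][2] = -3 + 1 = -2) = -2 (attained at k = 2)
  C[2][0] = min over k of (A[2][0] + B[0][0] = -3 + 6 = 3, A[2][1] + B[1][0] = 6 + 1 = 7, A[2][2] + B[2][0] = -1 + 6 = 5) = 3 (attained at k = 0)
  C[2][1] = min over k of (A[2][0] + B[0][1] = -3 + 0 = -3, A[2][1] + B[1][1] = 6 + 7 = 13, A[2][2] + B[2][1] = -1 + -4 = -5) = -5 (attained at k = 2)
  C[2][2] = min over k of (A[2][0] + B[0][2] = -3 + 5 = 2, A[2][1] + B[1][2] = 6 + 2 = 8, A[2][2] + B[2][2] = -1 + 1 = 0) = 0 (attained at k = 2)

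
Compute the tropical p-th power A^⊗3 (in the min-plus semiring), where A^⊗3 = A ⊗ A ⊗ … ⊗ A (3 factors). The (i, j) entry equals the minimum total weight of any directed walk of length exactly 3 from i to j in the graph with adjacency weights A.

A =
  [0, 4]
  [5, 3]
A^⊗3 =
  [0, 4]
  [5, 9]

Each entry (A^⊗3)_ij equals the minimum over all length-3 walks i = v_0 → v_1 → … → v_3 = j of Σ_t A[v_t][v_{t+1}]. For example, for (i, j) = (0, 1) we minimise over 4 possible intermediate vertex sequences; the minimum is 4, attained along the walk 0 → 0 → 0 → 1.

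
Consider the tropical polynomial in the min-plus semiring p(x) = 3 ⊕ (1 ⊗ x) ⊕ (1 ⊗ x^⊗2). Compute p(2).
p(2) = 3

A tropical monomial a ⊗ x^⊗i evaluates to a + i · x. Evaluating each term at x = 2:
  Term 0 contributes 3 + 0 · 2 = 3
  Term 1 contributes 1 + 1 · 2 = 3
  Term 2 contributes 1 + 2 · 2 = 5
p(2) = ⊕ of these = min[3, 3, 5] = 3.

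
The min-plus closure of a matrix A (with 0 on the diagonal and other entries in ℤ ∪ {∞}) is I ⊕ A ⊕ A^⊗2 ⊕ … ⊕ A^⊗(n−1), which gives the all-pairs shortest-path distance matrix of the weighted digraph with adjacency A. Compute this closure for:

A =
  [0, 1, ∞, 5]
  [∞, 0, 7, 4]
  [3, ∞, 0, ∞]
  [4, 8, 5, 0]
Closure =
  [0, 1, 8, 5]
  [8, 0, 7, 4]
  [3, 4, 0, 8]
  [4, 5, 5, 0]

This is the Floyd-Warshall all-pairs shortest-path computation. For each intermediate vertex k = 0, 1, …, 3, update dist[i][j] ← min(dist[i][j], dist[i][k] + dist[k][j]). The final matrix gives, for each (i, j), the minimum total weight of any directed path from i to j (possibly empty when i = j).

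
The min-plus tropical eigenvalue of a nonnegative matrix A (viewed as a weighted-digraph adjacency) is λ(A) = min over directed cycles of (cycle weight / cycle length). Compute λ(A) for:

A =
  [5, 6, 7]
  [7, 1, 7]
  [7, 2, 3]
λ(A) = 1

Enumerate directed cycles and compute their means (weight / length). Sample:
  cycle 0 → 0: weight = 5, length = 1, mean = 5/1 ≈ 5.000
  cycle 1 → 1: weight = 1, length = 1, mean = 1/1 ≈ 1.000
  cycle 2 → 2: weight = 3, length = 1, mean = 3/1 ≈ 3.000
  cycle 0 → 1 → 0: weight = 13, length = 2, mean = 13/2 ≈ 6.500
  cycle 0 → 2 → 0: weight = 14, length = 2, mean = 14/2 ≈ 7.000
  cycle 1 → 0 → 1: weight = 13, length = 2, mean = 13/2 ≈ 6.500
Minimum mean = 1.000, attained e.g. along the cycle 1 → 1 with weight 1 and length 1. So λ(A) = 1/1 = 1.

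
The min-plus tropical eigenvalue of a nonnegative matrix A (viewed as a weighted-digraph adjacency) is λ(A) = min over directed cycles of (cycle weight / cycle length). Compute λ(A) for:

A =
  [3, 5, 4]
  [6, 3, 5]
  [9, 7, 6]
λ(A) = 3

Enumerate directed cycles and compute their means (weight / length). Sample:
  cycle 0 → 0: weight = 3, length = 1, mean = 3/1 ≈ 3.000
  cycle 1 → 1: weight = 3, length = 1, mean = 3/1 ≈ 3.000
  cycle 2 → 2: weight = 6, length = 1, mean = 6/1 ≈ 6.000
  cycle 0 → 1 → 0: weight = 11, length = 2, mean = 11/2 ≈ 5.500
  cycle 0 → 2 → 0: weight = 13, length = 2, mean = 13/2 ≈ 6.500
  cycle 1 → 0 → 1: weight = 11, length = 2, mean = 11/2 ≈ 5.500
Minimum mean = 3.000, attained e.g. along the cycle 0 → 0 with weight 3 and length 1. So λ(A) = 3/1 = 3.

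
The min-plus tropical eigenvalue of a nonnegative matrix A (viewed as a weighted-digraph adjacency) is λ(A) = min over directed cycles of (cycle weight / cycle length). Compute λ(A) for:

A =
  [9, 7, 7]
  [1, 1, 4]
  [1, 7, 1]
λ(A) = 1

Enumerate directed cycles and compute their means (weight / length). Sample:
  cycle 0 → 0: weight = 9, length = 1, mean = 9/1 ≈ 9.000
  cycle 1 → 1: weight = 1, length = 1, mean = 1/1 ≈ 1.000
  cycle 2 → 2: weight = 1, length = 1, mean = 1/1 ≈ 1.000
  cycle 0 → 1 → 0: weight = 8, length = 2, mean = 8/2 ≈ 4.000
  cycle 0 → 2 → 0: weight = 8, length = 2, mean = 8/2 ≈ 4.000
  cycle 1 → 0 → 1: weight = 8, length = 2, mean = 8/2 ≈ 4.000
Minimum mean = 1.000, attained e.g. along the cycle 1 → 1 with weight 1 and length 1. So λ(A) = 1/1 = 1.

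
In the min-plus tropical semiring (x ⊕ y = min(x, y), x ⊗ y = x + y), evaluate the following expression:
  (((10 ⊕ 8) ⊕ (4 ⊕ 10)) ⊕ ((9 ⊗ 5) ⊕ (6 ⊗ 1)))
(((10 ⊕ 8) ⊕ (4 ⊕ 10)) ⊕ ((9 ⊗ 5) ⊕ (6 ⊗ 1))) = 4

Expand innermost to outermost. Recall ⊕ takes the minimum of its arguments and ⊗ takes their sum. Working out the expression (((10 ⊕ 8) ⊕ (4 ⊕ 10)) ⊕ ((9 ⊗ 5) ⊕ (6 ⊗ 1))) gives 4.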